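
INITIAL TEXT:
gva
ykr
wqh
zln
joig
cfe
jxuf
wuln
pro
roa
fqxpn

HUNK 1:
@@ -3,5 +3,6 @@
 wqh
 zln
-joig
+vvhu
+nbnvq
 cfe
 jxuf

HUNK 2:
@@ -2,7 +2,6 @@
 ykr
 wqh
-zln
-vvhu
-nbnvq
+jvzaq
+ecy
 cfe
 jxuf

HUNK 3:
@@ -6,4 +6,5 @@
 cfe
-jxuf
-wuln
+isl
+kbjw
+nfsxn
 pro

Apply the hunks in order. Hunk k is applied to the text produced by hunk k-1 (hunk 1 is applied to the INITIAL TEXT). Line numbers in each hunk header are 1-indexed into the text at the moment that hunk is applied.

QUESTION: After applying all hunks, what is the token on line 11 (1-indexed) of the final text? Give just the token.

Hunk 1: at line 3 remove [joig] add [vvhu,nbnvq] -> 12 lines: gva ykr wqh zln vvhu nbnvq cfe jxuf wuln pro roa fqxpn
Hunk 2: at line 2 remove [zln,vvhu,nbnvq] add [jvzaq,ecy] -> 11 lines: gva ykr wqh jvzaq ecy cfe jxuf wuln pro roa fqxpn
Hunk 3: at line 6 remove [jxuf,wuln] add [isl,kbjw,nfsxn] -> 12 lines: gva ykr wqh jvzaq ecy cfe isl kbjw nfsxn pro roa fqxpn
Final line 11: roa

Answer: roa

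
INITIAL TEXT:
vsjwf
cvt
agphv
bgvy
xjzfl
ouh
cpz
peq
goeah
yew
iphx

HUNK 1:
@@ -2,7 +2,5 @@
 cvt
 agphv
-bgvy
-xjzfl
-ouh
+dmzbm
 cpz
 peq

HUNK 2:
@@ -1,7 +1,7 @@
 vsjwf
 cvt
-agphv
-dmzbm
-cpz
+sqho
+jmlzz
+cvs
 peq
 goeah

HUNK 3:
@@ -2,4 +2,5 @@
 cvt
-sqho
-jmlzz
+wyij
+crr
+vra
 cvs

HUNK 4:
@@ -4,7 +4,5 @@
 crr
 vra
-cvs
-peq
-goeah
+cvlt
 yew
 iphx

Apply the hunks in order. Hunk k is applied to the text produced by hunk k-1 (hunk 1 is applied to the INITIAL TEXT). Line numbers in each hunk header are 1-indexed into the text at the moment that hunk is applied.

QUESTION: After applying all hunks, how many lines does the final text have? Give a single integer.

Answer: 8

Derivation:
Hunk 1: at line 2 remove [bgvy,xjzfl,ouh] add [dmzbm] -> 9 lines: vsjwf cvt agphv dmzbm cpz peq goeah yew iphx
Hunk 2: at line 1 remove [agphv,dmzbm,cpz] add [sqho,jmlzz,cvs] -> 9 lines: vsjwf cvt sqho jmlzz cvs peq goeah yew iphx
Hunk 3: at line 2 remove [sqho,jmlzz] add [wyij,crr,vra] -> 10 lines: vsjwf cvt wyij crr vra cvs peq goeah yew iphx
Hunk 4: at line 4 remove [cvs,peq,goeah] add [cvlt] -> 8 lines: vsjwf cvt wyij crr vra cvlt yew iphx
Final line count: 8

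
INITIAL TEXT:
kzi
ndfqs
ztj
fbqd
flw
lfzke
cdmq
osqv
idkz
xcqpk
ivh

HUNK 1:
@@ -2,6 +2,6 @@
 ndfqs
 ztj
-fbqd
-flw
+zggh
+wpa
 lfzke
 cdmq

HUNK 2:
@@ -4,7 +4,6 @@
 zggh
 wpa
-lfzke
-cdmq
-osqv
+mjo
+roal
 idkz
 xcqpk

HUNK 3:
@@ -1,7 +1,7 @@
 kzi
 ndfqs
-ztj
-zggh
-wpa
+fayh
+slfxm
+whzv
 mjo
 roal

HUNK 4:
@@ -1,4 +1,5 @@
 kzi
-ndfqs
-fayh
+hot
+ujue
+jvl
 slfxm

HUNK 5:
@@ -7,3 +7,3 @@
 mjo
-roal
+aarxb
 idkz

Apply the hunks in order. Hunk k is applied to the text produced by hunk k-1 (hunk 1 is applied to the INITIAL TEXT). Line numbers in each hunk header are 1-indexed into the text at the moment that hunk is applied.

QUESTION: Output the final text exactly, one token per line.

Answer: kzi
hot
ujue
jvl
slfxm
whzv
mjo
aarxb
idkz
xcqpk
ivh

Derivation:
Hunk 1: at line 2 remove [fbqd,flw] add [zggh,wpa] -> 11 lines: kzi ndfqs ztj zggh wpa lfzke cdmq osqv idkz xcqpk ivh
Hunk 2: at line 4 remove [lfzke,cdmq,osqv] add [mjo,roal] -> 10 lines: kzi ndfqs ztj zggh wpa mjo roal idkz xcqpk ivh
Hunk 3: at line 1 remove [ztj,zggh,wpa] add [fayh,slfxm,whzv] -> 10 lines: kzi ndfqs fayh slfxm whzv mjo roal idkz xcqpk ivh
Hunk 4: at line 1 remove [ndfqs,fayh] add [hot,ujue,jvl] -> 11 lines: kzi hot ujue jvl slfxm whzv mjo roal idkz xcqpk ivh
Hunk 5: at line 7 remove [roal] add [aarxb] -> 11 lines: kzi hot ujue jvl slfxm whzv mjo aarxb idkz xcqpk ivh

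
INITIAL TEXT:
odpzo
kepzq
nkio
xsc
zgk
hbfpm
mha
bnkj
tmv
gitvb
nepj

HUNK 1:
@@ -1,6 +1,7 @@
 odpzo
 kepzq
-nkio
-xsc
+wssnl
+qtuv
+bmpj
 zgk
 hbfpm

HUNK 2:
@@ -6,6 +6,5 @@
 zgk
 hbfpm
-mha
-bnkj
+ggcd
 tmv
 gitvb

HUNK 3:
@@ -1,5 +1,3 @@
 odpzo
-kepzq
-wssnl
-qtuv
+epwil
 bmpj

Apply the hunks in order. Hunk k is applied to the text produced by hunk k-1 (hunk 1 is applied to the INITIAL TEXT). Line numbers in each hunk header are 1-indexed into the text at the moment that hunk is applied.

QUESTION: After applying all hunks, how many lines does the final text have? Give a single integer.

Hunk 1: at line 1 remove [nkio,xsc] add [wssnl,qtuv,bmpj] -> 12 lines: odpzo kepzq wssnl qtuv bmpj zgk hbfpm mha bnkj tmv gitvb nepj
Hunk 2: at line 6 remove [mha,bnkj] add [ggcd] -> 11 lines: odpzo kepzq wssnl qtuv bmpj zgk hbfpm ggcd tmv gitvb nepj
Hunk 3: at line 1 remove [kepzq,wssnl,qtuv] add [epwil] -> 9 lines: odpzo epwil bmpj zgk hbfpm ggcd tmv gitvb nepj
Final line count: 9

Answer: 9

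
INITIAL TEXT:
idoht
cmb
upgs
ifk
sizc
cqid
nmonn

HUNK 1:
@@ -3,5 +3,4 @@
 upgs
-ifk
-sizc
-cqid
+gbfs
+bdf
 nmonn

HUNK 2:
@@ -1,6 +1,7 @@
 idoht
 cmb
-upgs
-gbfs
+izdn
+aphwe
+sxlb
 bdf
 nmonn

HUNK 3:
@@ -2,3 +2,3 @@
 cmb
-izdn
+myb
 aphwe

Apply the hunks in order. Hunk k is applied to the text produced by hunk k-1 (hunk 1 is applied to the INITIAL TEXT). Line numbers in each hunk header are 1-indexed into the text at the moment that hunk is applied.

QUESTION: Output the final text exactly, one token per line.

Answer: idoht
cmb
myb
aphwe
sxlb
bdf
nmonn

Derivation:
Hunk 1: at line 3 remove [ifk,sizc,cqid] add [gbfs,bdf] -> 6 lines: idoht cmb upgs gbfs bdf nmonn
Hunk 2: at line 1 remove [upgs,gbfs] add [izdn,aphwe,sxlb] -> 7 lines: idoht cmb izdn aphwe sxlb bdf nmonn
Hunk 3: at line 2 remove [izdn] add [myb] -> 7 lines: idoht cmb myb aphwe sxlb bdf nmonn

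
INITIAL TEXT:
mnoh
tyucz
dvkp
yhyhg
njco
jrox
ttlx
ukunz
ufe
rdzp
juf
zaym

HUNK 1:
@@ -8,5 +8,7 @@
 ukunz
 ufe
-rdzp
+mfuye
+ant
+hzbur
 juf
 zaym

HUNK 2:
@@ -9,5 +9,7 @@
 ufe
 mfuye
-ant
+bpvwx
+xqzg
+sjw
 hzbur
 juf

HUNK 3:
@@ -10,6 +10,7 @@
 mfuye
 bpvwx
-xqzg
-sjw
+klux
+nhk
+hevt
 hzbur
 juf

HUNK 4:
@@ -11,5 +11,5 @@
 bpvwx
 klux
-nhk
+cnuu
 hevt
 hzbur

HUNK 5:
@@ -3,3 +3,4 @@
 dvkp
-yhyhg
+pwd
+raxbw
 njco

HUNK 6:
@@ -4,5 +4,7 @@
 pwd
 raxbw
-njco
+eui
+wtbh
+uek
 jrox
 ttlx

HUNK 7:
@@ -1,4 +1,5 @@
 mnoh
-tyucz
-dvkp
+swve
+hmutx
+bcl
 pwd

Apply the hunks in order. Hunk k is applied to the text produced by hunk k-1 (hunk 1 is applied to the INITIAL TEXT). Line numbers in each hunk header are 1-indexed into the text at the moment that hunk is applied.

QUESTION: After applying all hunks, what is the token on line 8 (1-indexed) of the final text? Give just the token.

Answer: wtbh

Derivation:
Hunk 1: at line 8 remove [rdzp] add [mfuye,ant,hzbur] -> 14 lines: mnoh tyucz dvkp yhyhg njco jrox ttlx ukunz ufe mfuye ant hzbur juf zaym
Hunk 2: at line 9 remove [ant] add [bpvwx,xqzg,sjw] -> 16 lines: mnoh tyucz dvkp yhyhg njco jrox ttlx ukunz ufe mfuye bpvwx xqzg sjw hzbur juf zaym
Hunk 3: at line 10 remove [xqzg,sjw] add [klux,nhk,hevt] -> 17 lines: mnoh tyucz dvkp yhyhg njco jrox ttlx ukunz ufe mfuye bpvwx klux nhk hevt hzbur juf zaym
Hunk 4: at line 11 remove [nhk] add [cnuu] -> 17 lines: mnoh tyucz dvkp yhyhg njco jrox ttlx ukunz ufe mfuye bpvwx klux cnuu hevt hzbur juf zaym
Hunk 5: at line 3 remove [yhyhg] add [pwd,raxbw] -> 18 lines: mnoh tyucz dvkp pwd raxbw njco jrox ttlx ukunz ufe mfuye bpvwx klux cnuu hevt hzbur juf zaym
Hunk 6: at line 4 remove [njco] add [eui,wtbh,uek] -> 20 lines: mnoh tyucz dvkp pwd raxbw eui wtbh uek jrox ttlx ukunz ufe mfuye bpvwx klux cnuu hevt hzbur juf zaym
Hunk 7: at line 1 remove [tyucz,dvkp] add [swve,hmutx,bcl] -> 21 lines: mnoh swve hmutx bcl pwd raxbw eui wtbh uek jrox ttlx ukunz ufe mfuye bpvwx klux cnuu hevt hzbur juf zaym
Final line 8: wtbh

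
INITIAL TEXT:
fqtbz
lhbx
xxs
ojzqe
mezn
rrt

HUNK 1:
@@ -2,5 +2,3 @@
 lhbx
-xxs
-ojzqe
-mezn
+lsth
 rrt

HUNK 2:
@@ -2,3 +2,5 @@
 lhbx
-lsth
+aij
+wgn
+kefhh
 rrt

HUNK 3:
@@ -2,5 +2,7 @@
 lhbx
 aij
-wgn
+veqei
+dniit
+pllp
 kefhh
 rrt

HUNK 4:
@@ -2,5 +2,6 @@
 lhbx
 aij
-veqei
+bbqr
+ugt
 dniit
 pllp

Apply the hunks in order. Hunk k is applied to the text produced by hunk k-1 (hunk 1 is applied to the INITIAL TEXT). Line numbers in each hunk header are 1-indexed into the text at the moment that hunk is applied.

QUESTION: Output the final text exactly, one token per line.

Answer: fqtbz
lhbx
aij
bbqr
ugt
dniit
pllp
kefhh
rrt

Derivation:
Hunk 1: at line 2 remove [xxs,ojzqe,mezn] add [lsth] -> 4 lines: fqtbz lhbx lsth rrt
Hunk 2: at line 2 remove [lsth] add [aij,wgn,kefhh] -> 6 lines: fqtbz lhbx aij wgn kefhh rrt
Hunk 3: at line 2 remove [wgn] add [veqei,dniit,pllp] -> 8 lines: fqtbz lhbx aij veqei dniit pllp kefhh rrt
Hunk 4: at line 2 remove [veqei] add [bbqr,ugt] -> 9 lines: fqtbz lhbx aij bbqr ugt dniit pllp kefhh rrt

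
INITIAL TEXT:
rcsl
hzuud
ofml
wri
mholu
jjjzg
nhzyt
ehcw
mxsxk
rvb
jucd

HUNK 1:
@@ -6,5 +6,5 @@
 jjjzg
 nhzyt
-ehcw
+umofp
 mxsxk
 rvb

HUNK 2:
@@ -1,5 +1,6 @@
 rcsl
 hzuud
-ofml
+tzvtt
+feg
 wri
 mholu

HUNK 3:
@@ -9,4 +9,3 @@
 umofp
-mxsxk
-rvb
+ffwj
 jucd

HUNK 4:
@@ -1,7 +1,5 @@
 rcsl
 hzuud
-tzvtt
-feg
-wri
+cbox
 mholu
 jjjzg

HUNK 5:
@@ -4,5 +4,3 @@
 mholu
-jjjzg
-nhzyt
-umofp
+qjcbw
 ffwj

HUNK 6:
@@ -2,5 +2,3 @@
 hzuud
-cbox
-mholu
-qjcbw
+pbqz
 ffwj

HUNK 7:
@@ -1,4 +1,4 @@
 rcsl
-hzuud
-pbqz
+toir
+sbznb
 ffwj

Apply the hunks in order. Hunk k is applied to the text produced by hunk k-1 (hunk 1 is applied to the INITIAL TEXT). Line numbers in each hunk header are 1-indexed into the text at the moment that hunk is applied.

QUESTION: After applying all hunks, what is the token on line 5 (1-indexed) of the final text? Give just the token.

Hunk 1: at line 6 remove [ehcw] add [umofp] -> 11 lines: rcsl hzuud ofml wri mholu jjjzg nhzyt umofp mxsxk rvb jucd
Hunk 2: at line 1 remove [ofml] add [tzvtt,feg] -> 12 lines: rcsl hzuud tzvtt feg wri mholu jjjzg nhzyt umofp mxsxk rvb jucd
Hunk 3: at line 9 remove [mxsxk,rvb] add [ffwj] -> 11 lines: rcsl hzuud tzvtt feg wri mholu jjjzg nhzyt umofp ffwj jucd
Hunk 4: at line 1 remove [tzvtt,feg,wri] add [cbox] -> 9 lines: rcsl hzuud cbox mholu jjjzg nhzyt umofp ffwj jucd
Hunk 5: at line 4 remove [jjjzg,nhzyt,umofp] add [qjcbw] -> 7 lines: rcsl hzuud cbox mholu qjcbw ffwj jucd
Hunk 6: at line 2 remove [cbox,mholu,qjcbw] add [pbqz] -> 5 lines: rcsl hzuud pbqz ffwj jucd
Hunk 7: at line 1 remove [hzuud,pbqz] add [toir,sbznb] -> 5 lines: rcsl toir sbznb ffwj jucd
Final line 5: jucd

Answer: jucd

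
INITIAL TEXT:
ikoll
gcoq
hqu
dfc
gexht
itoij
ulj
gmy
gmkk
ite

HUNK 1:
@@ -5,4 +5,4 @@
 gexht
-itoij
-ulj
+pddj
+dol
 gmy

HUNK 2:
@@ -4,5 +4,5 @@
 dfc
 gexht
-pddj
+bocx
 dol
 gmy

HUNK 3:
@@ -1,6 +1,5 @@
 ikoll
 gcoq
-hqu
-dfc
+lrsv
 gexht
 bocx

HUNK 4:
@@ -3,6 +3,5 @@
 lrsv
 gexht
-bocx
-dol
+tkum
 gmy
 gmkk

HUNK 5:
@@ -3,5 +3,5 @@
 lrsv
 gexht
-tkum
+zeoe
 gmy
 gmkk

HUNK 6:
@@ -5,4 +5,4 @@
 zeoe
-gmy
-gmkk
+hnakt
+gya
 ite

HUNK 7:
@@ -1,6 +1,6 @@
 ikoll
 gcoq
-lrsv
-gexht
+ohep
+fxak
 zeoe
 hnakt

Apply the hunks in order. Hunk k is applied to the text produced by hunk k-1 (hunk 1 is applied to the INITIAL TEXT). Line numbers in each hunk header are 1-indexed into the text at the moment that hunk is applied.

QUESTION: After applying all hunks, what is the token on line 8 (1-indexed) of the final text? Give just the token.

Answer: ite

Derivation:
Hunk 1: at line 5 remove [itoij,ulj] add [pddj,dol] -> 10 lines: ikoll gcoq hqu dfc gexht pddj dol gmy gmkk ite
Hunk 2: at line 4 remove [pddj] add [bocx] -> 10 lines: ikoll gcoq hqu dfc gexht bocx dol gmy gmkk ite
Hunk 3: at line 1 remove [hqu,dfc] add [lrsv] -> 9 lines: ikoll gcoq lrsv gexht bocx dol gmy gmkk ite
Hunk 4: at line 3 remove [bocx,dol] add [tkum] -> 8 lines: ikoll gcoq lrsv gexht tkum gmy gmkk ite
Hunk 5: at line 3 remove [tkum] add [zeoe] -> 8 lines: ikoll gcoq lrsv gexht zeoe gmy gmkk ite
Hunk 6: at line 5 remove [gmy,gmkk] add [hnakt,gya] -> 8 lines: ikoll gcoq lrsv gexht zeoe hnakt gya ite
Hunk 7: at line 1 remove [lrsv,gexht] add [ohep,fxak] -> 8 lines: ikoll gcoq ohep fxak zeoe hnakt gya ite
Final line 8: ite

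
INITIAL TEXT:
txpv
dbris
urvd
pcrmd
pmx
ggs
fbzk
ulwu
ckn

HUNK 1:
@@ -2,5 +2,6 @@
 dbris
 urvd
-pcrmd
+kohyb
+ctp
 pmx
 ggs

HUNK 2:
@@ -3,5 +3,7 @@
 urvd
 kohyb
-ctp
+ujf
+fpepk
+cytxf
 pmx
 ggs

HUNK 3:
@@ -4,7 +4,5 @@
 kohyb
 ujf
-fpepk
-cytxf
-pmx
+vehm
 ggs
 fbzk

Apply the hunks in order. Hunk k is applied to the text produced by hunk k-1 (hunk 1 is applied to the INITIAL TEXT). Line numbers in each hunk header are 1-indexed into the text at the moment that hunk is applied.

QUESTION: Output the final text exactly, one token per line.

Hunk 1: at line 2 remove [pcrmd] add [kohyb,ctp] -> 10 lines: txpv dbris urvd kohyb ctp pmx ggs fbzk ulwu ckn
Hunk 2: at line 3 remove [ctp] add [ujf,fpepk,cytxf] -> 12 lines: txpv dbris urvd kohyb ujf fpepk cytxf pmx ggs fbzk ulwu ckn
Hunk 3: at line 4 remove [fpepk,cytxf,pmx] add [vehm] -> 10 lines: txpv dbris urvd kohyb ujf vehm ggs fbzk ulwu ckn

Answer: txpv
dbris
urvd
kohyb
ujf
vehm
ggs
fbzk
ulwu
ckn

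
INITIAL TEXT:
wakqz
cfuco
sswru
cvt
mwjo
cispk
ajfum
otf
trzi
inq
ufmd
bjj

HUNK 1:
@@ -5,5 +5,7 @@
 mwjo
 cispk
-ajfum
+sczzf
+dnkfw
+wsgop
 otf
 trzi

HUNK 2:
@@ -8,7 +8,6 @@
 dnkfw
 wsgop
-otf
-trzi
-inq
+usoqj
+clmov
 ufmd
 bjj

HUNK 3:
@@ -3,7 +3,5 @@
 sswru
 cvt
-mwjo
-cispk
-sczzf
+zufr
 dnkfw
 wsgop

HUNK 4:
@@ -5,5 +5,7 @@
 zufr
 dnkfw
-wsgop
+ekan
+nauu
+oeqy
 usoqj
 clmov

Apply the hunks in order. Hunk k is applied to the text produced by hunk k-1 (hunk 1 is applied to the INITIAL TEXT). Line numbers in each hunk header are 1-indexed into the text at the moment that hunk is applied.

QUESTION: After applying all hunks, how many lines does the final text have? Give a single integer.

Answer: 13

Derivation:
Hunk 1: at line 5 remove [ajfum] add [sczzf,dnkfw,wsgop] -> 14 lines: wakqz cfuco sswru cvt mwjo cispk sczzf dnkfw wsgop otf trzi inq ufmd bjj
Hunk 2: at line 8 remove [otf,trzi,inq] add [usoqj,clmov] -> 13 lines: wakqz cfuco sswru cvt mwjo cispk sczzf dnkfw wsgop usoqj clmov ufmd bjj
Hunk 3: at line 3 remove [mwjo,cispk,sczzf] add [zufr] -> 11 lines: wakqz cfuco sswru cvt zufr dnkfw wsgop usoqj clmov ufmd bjj
Hunk 4: at line 5 remove [wsgop] add [ekan,nauu,oeqy] -> 13 lines: wakqz cfuco sswru cvt zufr dnkfw ekan nauu oeqy usoqj clmov ufmd bjj
Final line count: 13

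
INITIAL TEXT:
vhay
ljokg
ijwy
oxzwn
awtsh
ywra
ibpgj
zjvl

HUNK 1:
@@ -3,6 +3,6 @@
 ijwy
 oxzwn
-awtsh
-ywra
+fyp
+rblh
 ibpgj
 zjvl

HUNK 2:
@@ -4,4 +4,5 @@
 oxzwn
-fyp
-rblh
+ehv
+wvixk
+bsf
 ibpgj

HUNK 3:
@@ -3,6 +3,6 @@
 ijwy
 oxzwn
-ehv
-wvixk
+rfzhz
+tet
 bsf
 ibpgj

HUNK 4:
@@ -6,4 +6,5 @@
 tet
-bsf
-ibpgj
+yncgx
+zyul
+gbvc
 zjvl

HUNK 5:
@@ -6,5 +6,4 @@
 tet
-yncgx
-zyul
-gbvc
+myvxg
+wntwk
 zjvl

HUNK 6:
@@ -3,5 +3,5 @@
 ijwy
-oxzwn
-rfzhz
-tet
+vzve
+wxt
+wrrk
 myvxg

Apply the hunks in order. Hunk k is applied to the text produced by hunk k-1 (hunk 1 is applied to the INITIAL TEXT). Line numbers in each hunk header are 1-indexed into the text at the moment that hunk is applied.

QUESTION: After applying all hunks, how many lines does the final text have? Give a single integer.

Answer: 9

Derivation:
Hunk 1: at line 3 remove [awtsh,ywra] add [fyp,rblh] -> 8 lines: vhay ljokg ijwy oxzwn fyp rblh ibpgj zjvl
Hunk 2: at line 4 remove [fyp,rblh] add [ehv,wvixk,bsf] -> 9 lines: vhay ljokg ijwy oxzwn ehv wvixk bsf ibpgj zjvl
Hunk 3: at line 3 remove [ehv,wvixk] add [rfzhz,tet] -> 9 lines: vhay ljokg ijwy oxzwn rfzhz tet bsf ibpgj zjvl
Hunk 4: at line 6 remove [bsf,ibpgj] add [yncgx,zyul,gbvc] -> 10 lines: vhay ljokg ijwy oxzwn rfzhz tet yncgx zyul gbvc zjvl
Hunk 5: at line 6 remove [yncgx,zyul,gbvc] add [myvxg,wntwk] -> 9 lines: vhay ljokg ijwy oxzwn rfzhz tet myvxg wntwk zjvl
Hunk 6: at line 3 remove [oxzwn,rfzhz,tet] add [vzve,wxt,wrrk] -> 9 lines: vhay ljokg ijwy vzve wxt wrrk myvxg wntwk zjvl
Final line count: 9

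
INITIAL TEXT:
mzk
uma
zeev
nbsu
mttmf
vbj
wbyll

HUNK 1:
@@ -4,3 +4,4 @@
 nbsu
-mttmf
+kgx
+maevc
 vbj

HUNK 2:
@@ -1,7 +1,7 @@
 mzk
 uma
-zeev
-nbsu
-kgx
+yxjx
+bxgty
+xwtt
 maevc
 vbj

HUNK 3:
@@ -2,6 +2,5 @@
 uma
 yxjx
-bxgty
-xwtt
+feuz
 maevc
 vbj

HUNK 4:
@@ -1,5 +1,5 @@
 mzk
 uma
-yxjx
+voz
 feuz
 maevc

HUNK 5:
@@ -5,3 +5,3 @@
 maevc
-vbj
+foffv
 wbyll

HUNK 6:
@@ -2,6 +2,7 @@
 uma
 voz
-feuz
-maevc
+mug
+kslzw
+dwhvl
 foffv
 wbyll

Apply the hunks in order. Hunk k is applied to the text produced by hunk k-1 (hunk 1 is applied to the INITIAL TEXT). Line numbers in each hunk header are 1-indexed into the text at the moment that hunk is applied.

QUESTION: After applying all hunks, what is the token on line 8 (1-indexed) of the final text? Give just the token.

Hunk 1: at line 4 remove [mttmf] add [kgx,maevc] -> 8 lines: mzk uma zeev nbsu kgx maevc vbj wbyll
Hunk 2: at line 1 remove [zeev,nbsu,kgx] add [yxjx,bxgty,xwtt] -> 8 lines: mzk uma yxjx bxgty xwtt maevc vbj wbyll
Hunk 3: at line 2 remove [bxgty,xwtt] add [feuz] -> 7 lines: mzk uma yxjx feuz maevc vbj wbyll
Hunk 4: at line 1 remove [yxjx] add [voz] -> 7 lines: mzk uma voz feuz maevc vbj wbyll
Hunk 5: at line 5 remove [vbj] add [foffv] -> 7 lines: mzk uma voz feuz maevc foffv wbyll
Hunk 6: at line 2 remove [feuz,maevc] add [mug,kslzw,dwhvl] -> 8 lines: mzk uma voz mug kslzw dwhvl foffv wbyll
Final line 8: wbyll

Answer: wbyll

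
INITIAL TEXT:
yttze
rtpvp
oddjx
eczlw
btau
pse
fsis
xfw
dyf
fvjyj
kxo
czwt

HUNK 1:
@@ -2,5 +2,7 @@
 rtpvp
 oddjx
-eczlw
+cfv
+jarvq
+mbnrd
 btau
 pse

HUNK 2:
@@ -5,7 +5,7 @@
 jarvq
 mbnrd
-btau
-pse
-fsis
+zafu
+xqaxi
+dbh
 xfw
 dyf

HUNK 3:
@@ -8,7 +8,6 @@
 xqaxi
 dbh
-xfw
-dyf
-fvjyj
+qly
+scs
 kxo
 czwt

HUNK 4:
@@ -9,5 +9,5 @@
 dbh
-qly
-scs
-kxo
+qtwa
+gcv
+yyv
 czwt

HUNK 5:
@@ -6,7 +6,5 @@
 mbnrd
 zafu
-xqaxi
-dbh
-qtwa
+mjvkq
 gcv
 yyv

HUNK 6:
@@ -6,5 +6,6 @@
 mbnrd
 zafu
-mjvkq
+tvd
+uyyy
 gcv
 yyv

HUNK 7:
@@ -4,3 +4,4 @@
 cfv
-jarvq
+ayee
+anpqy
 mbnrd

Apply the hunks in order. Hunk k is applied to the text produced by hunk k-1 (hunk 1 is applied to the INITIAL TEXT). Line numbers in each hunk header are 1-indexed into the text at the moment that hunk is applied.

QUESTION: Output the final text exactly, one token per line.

Answer: yttze
rtpvp
oddjx
cfv
ayee
anpqy
mbnrd
zafu
tvd
uyyy
gcv
yyv
czwt

Derivation:
Hunk 1: at line 2 remove [eczlw] add [cfv,jarvq,mbnrd] -> 14 lines: yttze rtpvp oddjx cfv jarvq mbnrd btau pse fsis xfw dyf fvjyj kxo czwt
Hunk 2: at line 5 remove [btau,pse,fsis] add [zafu,xqaxi,dbh] -> 14 lines: yttze rtpvp oddjx cfv jarvq mbnrd zafu xqaxi dbh xfw dyf fvjyj kxo czwt
Hunk 3: at line 8 remove [xfw,dyf,fvjyj] add [qly,scs] -> 13 lines: yttze rtpvp oddjx cfv jarvq mbnrd zafu xqaxi dbh qly scs kxo czwt
Hunk 4: at line 9 remove [qly,scs,kxo] add [qtwa,gcv,yyv] -> 13 lines: yttze rtpvp oddjx cfv jarvq mbnrd zafu xqaxi dbh qtwa gcv yyv czwt
Hunk 5: at line 6 remove [xqaxi,dbh,qtwa] add [mjvkq] -> 11 lines: yttze rtpvp oddjx cfv jarvq mbnrd zafu mjvkq gcv yyv czwt
Hunk 6: at line 6 remove [mjvkq] add [tvd,uyyy] -> 12 lines: yttze rtpvp oddjx cfv jarvq mbnrd zafu tvd uyyy gcv yyv czwt
Hunk 7: at line 4 remove [jarvq] add [ayee,anpqy] -> 13 lines: yttze rtpvp oddjx cfv ayee anpqy mbnrd zafu tvd uyyy gcv yyv czwt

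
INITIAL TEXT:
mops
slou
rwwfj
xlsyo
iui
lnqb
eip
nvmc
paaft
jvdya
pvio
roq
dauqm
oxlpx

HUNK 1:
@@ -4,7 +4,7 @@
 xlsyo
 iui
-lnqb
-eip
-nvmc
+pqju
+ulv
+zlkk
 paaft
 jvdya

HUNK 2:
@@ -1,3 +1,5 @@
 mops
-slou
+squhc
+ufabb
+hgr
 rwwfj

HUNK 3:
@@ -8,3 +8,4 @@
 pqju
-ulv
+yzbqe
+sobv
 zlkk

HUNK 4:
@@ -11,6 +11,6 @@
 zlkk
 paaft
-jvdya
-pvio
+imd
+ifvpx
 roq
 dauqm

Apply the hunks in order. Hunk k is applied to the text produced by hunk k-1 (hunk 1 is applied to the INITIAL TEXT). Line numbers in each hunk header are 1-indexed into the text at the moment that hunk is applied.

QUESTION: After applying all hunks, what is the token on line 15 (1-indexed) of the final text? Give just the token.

Answer: roq

Derivation:
Hunk 1: at line 4 remove [lnqb,eip,nvmc] add [pqju,ulv,zlkk] -> 14 lines: mops slou rwwfj xlsyo iui pqju ulv zlkk paaft jvdya pvio roq dauqm oxlpx
Hunk 2: at line 1 remove [slou] add [squhc,ufabb,hgr] -> 16 lines: mops squhc ufabb hgr rwwfj xlsyo iui pqju ulv zlkk paaft jvdya pvio roq dauqm oxlpx
Hunk 3: at line 8 remove [ulv] add [yzbqe,sobv] -> 17 lines: mops squhc ufabb hgr rwwfj xlsyo iui pqju yzbqe sobv zlkk paaft jvdya pvio roq dauqm oxlpx
Hunk 4: at line 11 remove [jvdya,pvio] add [imd,ifvpx] -> 17 lines: mops squhc ufabb hgr rwwfj xlsyo iui pqju yzbqe sobv zlkk paaft imd ifvpx roq dauqm oxlpx
Final line 15: roq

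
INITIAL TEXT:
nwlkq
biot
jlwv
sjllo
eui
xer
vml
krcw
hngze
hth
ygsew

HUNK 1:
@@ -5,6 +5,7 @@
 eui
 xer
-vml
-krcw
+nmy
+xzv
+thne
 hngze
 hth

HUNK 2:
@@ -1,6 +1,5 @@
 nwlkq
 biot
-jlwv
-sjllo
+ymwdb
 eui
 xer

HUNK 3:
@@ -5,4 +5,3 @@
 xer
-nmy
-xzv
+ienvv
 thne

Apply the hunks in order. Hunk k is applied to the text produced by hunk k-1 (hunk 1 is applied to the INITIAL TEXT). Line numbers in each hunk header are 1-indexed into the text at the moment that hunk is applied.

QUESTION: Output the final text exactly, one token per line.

Answer: nwlkq
biot
ymwdb
eui
xer
ienvv
thne
hngze
hth
ygsew

Derivation:
Hunk 1: at line 5 remove [vml,krcw] add [nmy,xzv,thne] -> 12 lines: nwlkq biot jlwv sjllo eui xer nmy xzv thne hngze hth ygsew
Hunk 2: at line 1 remove [jlwv,sjllo] add [ymwdb] -> 11 lines: nwlkq biot ymwdb eui xer nmy xzv thne hngze hth ygsew
Hunk 3: at line 5 remove [nmy,xzv] add [ienvv] -> 10 lines: nwlkq biot ymwdb eui xer ienvv thne hngze hth ygsew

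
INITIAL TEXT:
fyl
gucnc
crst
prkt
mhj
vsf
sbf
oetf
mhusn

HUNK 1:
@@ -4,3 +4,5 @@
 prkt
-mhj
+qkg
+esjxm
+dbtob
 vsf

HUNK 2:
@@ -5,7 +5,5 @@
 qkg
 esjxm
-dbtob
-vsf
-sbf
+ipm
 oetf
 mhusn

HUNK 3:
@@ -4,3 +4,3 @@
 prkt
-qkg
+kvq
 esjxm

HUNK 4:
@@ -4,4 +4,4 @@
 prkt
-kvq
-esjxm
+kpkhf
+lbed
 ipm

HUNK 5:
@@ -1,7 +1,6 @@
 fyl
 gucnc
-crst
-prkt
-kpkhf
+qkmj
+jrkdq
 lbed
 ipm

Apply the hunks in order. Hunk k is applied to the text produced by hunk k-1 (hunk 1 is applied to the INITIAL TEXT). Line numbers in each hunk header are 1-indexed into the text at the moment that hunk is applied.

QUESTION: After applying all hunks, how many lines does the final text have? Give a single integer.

Hunk 1: at line 4 remove [mhj] add [qkg,esjxm,dbtob] -> 11 lines: fyl gucnc crst prkt qkg esjxm dbtob vsf sbf oetf mhusn
Hunk 2: at line 5 remove [dbtob,vsf,sbf] add [ipm] -> 9 lines: fyl gucnc crst prkt qkg esjxm ipm oetf mhusn
Hunk 3: at line 4 remove [qkg] add [kvq] -> 9 lines: fyl gucnc crst prkt kvq esjxm ipm oetf mhusn
Hunk 4: at line 4 remove [kvq,esjxm] add [kpkhf,lbed] -> 9 lines: fyl gucnc crst prkt kpkhf lbed ipm oetf mhusn
Hunk 5: at line 1 remove [crst,prkt,kpkhf] add [qkmj,jrkdq] -> 8 lines: fyl gucnc qkmj jrkdq lbed ipm oetf mhusn
Final line count: 8

Answer: 8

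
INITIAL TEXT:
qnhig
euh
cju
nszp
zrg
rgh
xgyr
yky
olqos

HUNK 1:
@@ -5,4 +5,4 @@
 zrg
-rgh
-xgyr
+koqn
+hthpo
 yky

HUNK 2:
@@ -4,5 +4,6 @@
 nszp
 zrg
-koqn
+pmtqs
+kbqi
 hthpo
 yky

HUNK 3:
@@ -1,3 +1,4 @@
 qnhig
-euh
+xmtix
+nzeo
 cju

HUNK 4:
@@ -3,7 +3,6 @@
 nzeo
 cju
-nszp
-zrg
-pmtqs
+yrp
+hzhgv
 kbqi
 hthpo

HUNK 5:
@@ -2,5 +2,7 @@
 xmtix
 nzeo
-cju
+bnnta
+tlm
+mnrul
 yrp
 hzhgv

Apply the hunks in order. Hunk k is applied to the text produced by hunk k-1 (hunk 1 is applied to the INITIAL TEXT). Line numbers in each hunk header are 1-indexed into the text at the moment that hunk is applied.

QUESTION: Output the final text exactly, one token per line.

Hunk 1: at line 5 remove [rgh,xgyr] add [koqn,hthpo] -> 9 lines: qnhig euh cju nszp zrg koqn hthpo yky olqos
Hunk 2: at line 4 remove [koqn] add [pmtqs,kbqi] -> 10 lines: qnhig euh cju nszp zrg pmtqs kbqi hthpo yky olqos
Hunk 3: at line 1 remove [euh] add [xmtix,nzeo] -> 11 lines: qnhig xmtix nzeo cju nszp zrg pmtqs kbqi hthpo yky olqos
Hunk 4: at line 3 remove [nszp,zrg,pmtqs] add [yrp,hzhgv] -> 10 lines: qnhig xmtix nzeo cju yrp hzhgv kbqi hthpo yky olqos
Hunk 5: at line 2 remove [cju] add [bnnta,tlm,mnrul] -> 12 lines: qnhig xmtix nzeo bnnta tlm mnrul yrp hzhgv kbqi hthpo yky olqos

Answer: qnhig
xmtix
nzeo
bnnta
tlm
mnrul
yrp
hzhgv
kbqi
hthpo
yky
olqos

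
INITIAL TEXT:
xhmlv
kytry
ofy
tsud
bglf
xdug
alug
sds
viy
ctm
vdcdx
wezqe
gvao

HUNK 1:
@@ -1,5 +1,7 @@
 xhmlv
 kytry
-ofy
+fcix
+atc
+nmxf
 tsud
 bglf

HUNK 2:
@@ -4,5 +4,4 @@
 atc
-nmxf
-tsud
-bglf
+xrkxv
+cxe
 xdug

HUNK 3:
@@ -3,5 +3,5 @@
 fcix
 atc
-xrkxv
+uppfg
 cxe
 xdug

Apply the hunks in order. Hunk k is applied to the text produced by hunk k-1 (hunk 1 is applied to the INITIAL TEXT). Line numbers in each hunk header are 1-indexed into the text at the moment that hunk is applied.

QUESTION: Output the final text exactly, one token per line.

Hunk 1: at line 1 remove [ofy] add [fcix,atc,nmxf] -> 15 lines: xhmlv kytry fcix atc nmxf tsud bglf xdug alug sds viy ctm vdcdx wezqe gvao
Hunk 2: at line 4 remove [nmxf,tsud,bglf] add [xrkxv,cxe] -> 14 lines: xhmlv kytry fcix atc xrkxv cxe xdug alug sds viy ctm vdcdx wezqe gvao
Hunk 3: at line 3 remove [xrkxv] add [uppfg] -> 14 lines: xhmlv kytry fcix atc uppfg cxe xdug alug sds viy ctm vdcdx wezqe gvao

Answer: xhmlv
kytry
fcix
atc
uppfg
cxe
xdug
alug
sds
viy
ctm
vdcdx
wezqe
gvao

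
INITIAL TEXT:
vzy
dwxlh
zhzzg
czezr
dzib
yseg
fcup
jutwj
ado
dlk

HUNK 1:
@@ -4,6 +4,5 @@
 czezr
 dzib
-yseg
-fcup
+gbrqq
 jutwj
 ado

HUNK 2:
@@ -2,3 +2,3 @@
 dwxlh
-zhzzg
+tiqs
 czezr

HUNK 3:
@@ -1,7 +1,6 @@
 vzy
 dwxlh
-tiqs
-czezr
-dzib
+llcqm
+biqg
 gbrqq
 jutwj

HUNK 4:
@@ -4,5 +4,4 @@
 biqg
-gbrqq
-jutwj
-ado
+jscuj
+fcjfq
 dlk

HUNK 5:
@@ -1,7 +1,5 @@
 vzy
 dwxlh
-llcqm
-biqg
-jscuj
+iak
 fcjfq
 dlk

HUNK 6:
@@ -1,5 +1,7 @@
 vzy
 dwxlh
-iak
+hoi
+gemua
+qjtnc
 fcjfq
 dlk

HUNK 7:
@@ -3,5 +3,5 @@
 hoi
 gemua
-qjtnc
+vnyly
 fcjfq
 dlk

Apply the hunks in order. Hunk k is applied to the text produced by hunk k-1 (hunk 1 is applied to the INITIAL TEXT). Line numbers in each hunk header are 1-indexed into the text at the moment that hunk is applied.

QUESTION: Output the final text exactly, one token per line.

Hunk 1: at line 4 remove [yseg,fcup] add [gbrqq] -> 9 lines: vzy dwxlh zhzzg czezr dzib gbrqq jutwj ado dlk
Hunk 2: at line 2 remove [zhzzg] add [tiqs] -> 9 lines: vzy dwxlh tiqs czezr dzib gbrqq jutwj ado dlk
Hunk 3: at line 1 remove [tiqs,czezr,dzib] add [llcqm,biqg] -> 8 lines: vzy dwxlh llcqm biqg gbrqq jutwj ado dlk
Hunk 4: at line 4 remove [gbrqq,jutwj,ado] add [jscuj,fcjfq] -> 7 lines: vzy dwxlh llcqm biqg jscuj fcjfq dlk
Hunk 5: at line 1 remove [llcqm,biqg,jscuj] add [iak] -> 5 lines: vzy dwxlh iak fcjfq dlk
Hunk 6: at line 1 remove [iak] add [hoi,gemua,qjtnc] -> 7 lines: vzy dwxlh hoi gemua qjtnc fcjfq dlk
Hunk 7: at line 3 remove [qjtnc] add [vnyly] -> 7 lines: vzy dwxlh hoi gemua vnyly fcjfq dlk

Answer: vzy
dwxlh
hoi
gemua
vnyly
fcjfq
dlk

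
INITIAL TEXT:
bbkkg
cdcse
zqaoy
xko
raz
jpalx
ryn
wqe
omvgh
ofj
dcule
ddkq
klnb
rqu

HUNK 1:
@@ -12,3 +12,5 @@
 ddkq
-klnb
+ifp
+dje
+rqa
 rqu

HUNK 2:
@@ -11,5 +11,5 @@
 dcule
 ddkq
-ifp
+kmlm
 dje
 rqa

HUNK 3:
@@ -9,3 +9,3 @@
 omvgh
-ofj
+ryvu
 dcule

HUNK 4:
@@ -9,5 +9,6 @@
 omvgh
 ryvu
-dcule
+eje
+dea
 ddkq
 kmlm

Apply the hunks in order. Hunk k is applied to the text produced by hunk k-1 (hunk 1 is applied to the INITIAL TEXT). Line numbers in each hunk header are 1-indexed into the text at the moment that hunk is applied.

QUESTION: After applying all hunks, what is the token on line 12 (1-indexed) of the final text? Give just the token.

Hunk 1: at line 12 remove [klnb] add [ifp,dje,rqa] -> 16 lines: bbkkg cdcse zqaoy xko raz jpalx ryn wqe omvgh ofj dcule ddkq ifp dje rqa rqu
Hunk 2: at line 11 remove [ifp] add [kmlm] -> 16 lines: bbkkg cdcse zqaoy xko raz jpalx ryn wqe omvgh ofj dcule ddkq kmlm dje rqa rqu
Hunk 3: at line 9 remove [ofj] add [ryvu] -> 16 lines: bbkkg cdcse zqaoy xko raz jpalx ryn wqe omvgh ryvu dcule ddkq kmlm dje rqa rqu
Hunk 4: at line 9 remove [dcule] add [eje,dea] -> 17 lines: bbkkg cdcse zqaoy xko raz jpalx ryn wqe omvgh ryvu eje dea ddkq kmlm dje rqa rqu
Final line 12: dea

Answer: dea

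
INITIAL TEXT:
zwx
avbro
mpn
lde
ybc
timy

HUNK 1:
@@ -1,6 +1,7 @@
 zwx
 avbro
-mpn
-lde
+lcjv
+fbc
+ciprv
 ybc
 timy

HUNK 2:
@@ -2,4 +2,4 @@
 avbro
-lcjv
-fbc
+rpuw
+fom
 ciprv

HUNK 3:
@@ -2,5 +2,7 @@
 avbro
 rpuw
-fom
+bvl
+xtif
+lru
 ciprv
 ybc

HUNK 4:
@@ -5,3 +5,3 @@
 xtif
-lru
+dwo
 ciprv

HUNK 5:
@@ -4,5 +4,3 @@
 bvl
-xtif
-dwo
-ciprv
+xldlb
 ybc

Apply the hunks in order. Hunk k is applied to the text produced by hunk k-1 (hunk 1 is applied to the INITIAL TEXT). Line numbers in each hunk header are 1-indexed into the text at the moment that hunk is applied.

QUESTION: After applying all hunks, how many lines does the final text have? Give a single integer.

Answer: 7

Derivation:
Hunk 1: at line 1 remove [mpn,lde] add [lcjv,fbc,ciprv] -> 7 lines: zwx avbro lcjv fbc ciprv ybc timy
Hunk 2: at line 2 remove [lcjv,fbc] add [rpuw,fom] -> 7 lines: zwx avbro rpuw fom ciprv ybc timy
Hunk 3: at line 2 remove [fom] add [bvl,xtif,lru] -> 9 lines: zwx avbro rpuw bvl xtif lru ciprv ybc timy
Hunk 4: at line 5 remove [lru] add [dwo] -> 9 lines: zwx avbro rpuw bvl xtif dwo ciprv ybc timy
Hunk 5: at line 4 remove [xtif,dwo,ciprv] add [xldlb] -> 7 lines: zwx avbro rpuw bvl xldlb ybc timy
Final line count: 7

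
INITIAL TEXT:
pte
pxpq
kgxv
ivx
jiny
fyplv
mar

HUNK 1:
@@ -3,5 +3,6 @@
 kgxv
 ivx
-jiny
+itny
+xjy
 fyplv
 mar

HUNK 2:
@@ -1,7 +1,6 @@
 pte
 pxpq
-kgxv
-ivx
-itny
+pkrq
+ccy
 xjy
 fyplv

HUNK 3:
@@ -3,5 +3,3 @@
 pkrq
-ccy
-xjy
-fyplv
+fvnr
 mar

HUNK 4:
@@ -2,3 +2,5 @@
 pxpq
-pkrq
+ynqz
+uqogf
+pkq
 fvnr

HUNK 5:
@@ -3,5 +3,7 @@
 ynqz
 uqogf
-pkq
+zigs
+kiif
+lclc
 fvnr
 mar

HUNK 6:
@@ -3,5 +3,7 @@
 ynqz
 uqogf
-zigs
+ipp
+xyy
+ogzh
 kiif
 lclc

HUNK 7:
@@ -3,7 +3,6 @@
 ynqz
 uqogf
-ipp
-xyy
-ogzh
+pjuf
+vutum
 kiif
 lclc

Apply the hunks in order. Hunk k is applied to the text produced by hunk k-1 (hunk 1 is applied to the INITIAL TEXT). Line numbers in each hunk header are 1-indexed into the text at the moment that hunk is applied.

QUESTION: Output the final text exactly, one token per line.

Hunk 1: at line 3 remove [jiny] add [itny,xjy] -> 8 lines: pte pxpq kgxv ivx itny xjy fyplv mar
Hunk 2: at line 1 remove [kgxv,ivx,itny] add [pkrq,ccy] -> 7 lines: pte pxpq pkrq ccy xjy fyplv mar
Hunk 3: at line 3 remove [ccy,xjy,fyplv] add [fvnr] -> 5 lines: pte pxpq pkrq fvnr mar
Hunk 4: at line 2 remove [pkrq] add [ynqz,uqogf,pkq] -> 7 lines: pte pxpq ynqz uqogf pkq fvnr mar
Hunk 5: at line 3 remove [pkq] add [zigs,kiif,lclc] -> 9 lines: pte pxpq ynqz uqogf zigs kiif lclc fvnr mar
Hunk 6: at line 3 remove [zigs] add [ipp,xyy,ogzh] -> 11 lines: pte pxpq ynqz uqogf ipp xyy ogzh kiif lclc fvnr mar
Hunk 7: at line 3 remove [ipp,xyy,ogzh] add [pjuf,vutum] -> 10 lines: pte pxpq ynqz uqogf pjuf vutum kiif lclc fvnr mar

Answer: pte
pxpq
ynqz
uqogf
pjuf
vutum
kiif
lclc
fvnr
mar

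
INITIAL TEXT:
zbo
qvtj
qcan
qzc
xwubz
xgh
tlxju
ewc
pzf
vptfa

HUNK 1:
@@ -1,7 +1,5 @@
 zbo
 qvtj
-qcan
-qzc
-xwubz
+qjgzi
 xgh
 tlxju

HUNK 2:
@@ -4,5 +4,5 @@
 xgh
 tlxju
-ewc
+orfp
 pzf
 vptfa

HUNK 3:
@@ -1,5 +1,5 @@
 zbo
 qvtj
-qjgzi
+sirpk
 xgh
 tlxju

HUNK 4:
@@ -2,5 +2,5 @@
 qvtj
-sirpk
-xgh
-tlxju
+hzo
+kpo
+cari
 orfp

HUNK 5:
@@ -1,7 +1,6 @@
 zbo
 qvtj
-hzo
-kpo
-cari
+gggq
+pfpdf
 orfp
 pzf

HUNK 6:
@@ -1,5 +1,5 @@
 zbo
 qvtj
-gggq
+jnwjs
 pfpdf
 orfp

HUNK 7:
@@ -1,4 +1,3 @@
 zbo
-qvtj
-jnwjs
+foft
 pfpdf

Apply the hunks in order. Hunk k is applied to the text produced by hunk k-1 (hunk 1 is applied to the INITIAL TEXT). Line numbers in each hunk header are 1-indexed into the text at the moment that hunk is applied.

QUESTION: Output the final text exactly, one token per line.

Hunk 1: at line 1 remove [qcan,qzc,xwubz] add [qjgzi] -> 8 lines: zbo qvtj qjgzi xgh tlxju ewc pzf vptfa
Hunk 2: at line 4 remove [ewc] add [orfp] -> 8 lines: zbo qvtj qjgzi xgh tlxju orfp pzf vptfa
Hunk 3: at line 1 remove [qjgzi] add [sirpk] -> 8 lines: zbo qvtj sirpk xgh tlxju orfp pzf vptfa
Hunk 4: at line 2 remove [sirpk,xgh,tlxju] add [hzo,kpo,cari] -> 8 lines: zbo qvtj hzo kpo cari orfp pzf vptfa
Hunk 5: at line 1 remove [hzo,kpo,cari] add [gggq,pfpdf] -> 7 lines: zbo qvtj gggq pfpdf orfp pzf vptfa
Hunk 6: at line 1 remove [gggq] add [jnwjs] -> 7 lines: zbo qvtj jnwjs pfpdf orfp pzf vptfa
Hunk 7: at line 1 remove [qvtj,jnwjs] add [foft] -> 6 lines: zbo foft pfpdf orfp pzf vptfa

Answer: zbo
foft
pfpdf
orfp
pzf
vptfa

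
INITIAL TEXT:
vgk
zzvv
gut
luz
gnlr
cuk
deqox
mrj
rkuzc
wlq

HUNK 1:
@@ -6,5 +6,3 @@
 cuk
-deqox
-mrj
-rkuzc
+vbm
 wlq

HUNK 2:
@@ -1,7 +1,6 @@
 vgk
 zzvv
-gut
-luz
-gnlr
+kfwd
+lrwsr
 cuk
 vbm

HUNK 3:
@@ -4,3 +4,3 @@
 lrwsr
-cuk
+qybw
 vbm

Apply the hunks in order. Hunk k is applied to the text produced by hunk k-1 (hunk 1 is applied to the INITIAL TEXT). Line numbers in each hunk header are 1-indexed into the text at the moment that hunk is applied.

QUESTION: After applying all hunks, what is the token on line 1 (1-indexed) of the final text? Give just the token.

Answer: vgk

Derivation:
Hunk 1: at line 6 remove [deqox,mrj,rkuzc] add [vbm] -> 8 lines: vgk zzvv gut luz gnlr cuk vbm wlq
Hunk 2: at line 1 remove [gut,luz,gnlr] add [kfwd,lrwsr] -> 7 lines: vgk zzvv kfwd lrwsr cuk vbm wlq
Hunk 3: at line 4 remove [cuk] add [qybw] -> 7 lines: vgk zzvv kfwd lrwsr qybw vbm wlq
Final line 1: vgk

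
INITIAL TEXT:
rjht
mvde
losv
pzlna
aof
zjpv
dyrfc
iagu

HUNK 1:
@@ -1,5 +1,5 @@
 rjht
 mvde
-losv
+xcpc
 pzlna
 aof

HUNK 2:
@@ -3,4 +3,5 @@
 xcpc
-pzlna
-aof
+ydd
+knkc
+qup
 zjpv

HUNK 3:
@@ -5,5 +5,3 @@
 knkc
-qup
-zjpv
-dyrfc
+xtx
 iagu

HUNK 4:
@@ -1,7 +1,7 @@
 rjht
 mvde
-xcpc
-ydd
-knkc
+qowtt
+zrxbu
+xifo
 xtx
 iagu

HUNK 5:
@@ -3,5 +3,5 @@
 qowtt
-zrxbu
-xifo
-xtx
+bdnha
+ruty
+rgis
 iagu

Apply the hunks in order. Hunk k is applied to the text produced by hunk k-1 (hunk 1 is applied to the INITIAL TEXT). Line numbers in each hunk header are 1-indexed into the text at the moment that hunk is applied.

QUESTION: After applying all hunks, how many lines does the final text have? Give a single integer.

Answer: 7

Derivation:
Hunk 1: at line 1 remove [losv] add [xcpc] -> 8 lines: rjht mvde xcpc pzlna aof zjpv dyrfc iagu
Hunk 2: at line 3 remove [pzlna,aof] add [ydd,knkc,qup] -> 9 lines: rjht mvde xcpc ydd knkc qup zjpv dyrfc iagu
Hunk 3: at line 5 remove [qup,zjpv,dyrfc] add [xtx] -> 7 lines: rjht mvde xcpc ydd knkc xtx iagu
Hunk 4: at line 1 remove [xcpc,ydd,knkc] add [qowtt,zrxbu,xifo] -> 7 lines: rjht mvde qowtt zrxbu xifo xtx iagu
Hunk 5: at line 3 remove [zrxbu,xifo,xtx] add [bdnha,ruty,rgis] -> 7 lines: rjht mvde qowtt bdnha ruty rgis iagu
Final line count: 7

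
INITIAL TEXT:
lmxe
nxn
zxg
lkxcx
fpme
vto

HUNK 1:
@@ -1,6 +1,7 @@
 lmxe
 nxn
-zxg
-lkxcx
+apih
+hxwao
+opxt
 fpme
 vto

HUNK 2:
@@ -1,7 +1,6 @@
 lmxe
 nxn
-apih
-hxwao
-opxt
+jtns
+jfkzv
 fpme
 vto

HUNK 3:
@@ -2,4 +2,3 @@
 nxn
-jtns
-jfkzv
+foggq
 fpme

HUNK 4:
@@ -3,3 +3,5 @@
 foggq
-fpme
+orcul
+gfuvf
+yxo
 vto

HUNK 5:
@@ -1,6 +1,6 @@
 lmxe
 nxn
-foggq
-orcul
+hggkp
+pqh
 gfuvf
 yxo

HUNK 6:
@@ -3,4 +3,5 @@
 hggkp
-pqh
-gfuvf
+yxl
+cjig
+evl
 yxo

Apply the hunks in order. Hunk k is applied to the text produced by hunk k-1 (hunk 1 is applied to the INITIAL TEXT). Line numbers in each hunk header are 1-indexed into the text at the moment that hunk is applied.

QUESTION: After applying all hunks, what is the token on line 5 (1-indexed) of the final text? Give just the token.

Answer: cjig

Derivation:
Hunk 1: at line 1 remove [zxg,lkxcx] add [apih,hxwao,opxt] -> 7 lines: lmxe nxn apih hxwao opxt fpme vto
Hunk 2: at line 1 remove [apih,hxwao,opxt] add [jtns,jfkzv] -> 6 lines: lmxe nxn jtns jfkzv fpme vto
Hunk 3: at line 2 remove [jtns,jfkzv] add [foggq] -> 5 lines: lmxe nxn foggq fpme vto
Hunk 4: at line 3 remove [fpme] add [orcul,gfuvf,yxo] -> 7 lines: lmxe nxn foggq orcul gfuvf yxo vto
Hunk 5: at line 1 remove [foggq,orcul] add [hggkp,pqh] -> 7 lines: lmxe nxn hggkp pqh gfuvf yxo vto
Hunk 6: at line 3 remove [pqh,gfuvf] add [yxl,cjig,evl] -> 8 lines: lmxe nxn hggkp yxl cjig evl yxo vto
Final line 5: cjig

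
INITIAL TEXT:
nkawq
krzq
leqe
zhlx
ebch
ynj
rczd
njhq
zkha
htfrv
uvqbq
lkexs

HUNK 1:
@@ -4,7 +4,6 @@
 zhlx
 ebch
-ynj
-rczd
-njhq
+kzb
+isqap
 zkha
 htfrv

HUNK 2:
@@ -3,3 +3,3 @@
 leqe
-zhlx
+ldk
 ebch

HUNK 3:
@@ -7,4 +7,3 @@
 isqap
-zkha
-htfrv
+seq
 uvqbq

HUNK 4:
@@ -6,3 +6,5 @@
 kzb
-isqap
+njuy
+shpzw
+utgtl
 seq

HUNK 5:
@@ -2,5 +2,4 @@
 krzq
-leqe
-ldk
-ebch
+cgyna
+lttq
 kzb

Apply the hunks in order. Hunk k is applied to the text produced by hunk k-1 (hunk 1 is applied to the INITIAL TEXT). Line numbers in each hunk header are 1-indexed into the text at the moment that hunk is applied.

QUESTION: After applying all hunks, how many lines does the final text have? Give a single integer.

Hunk 1: at line 4 remove [ynj,rczd,njhq] add [kzb,isqap] -> 11 lines: nkawq krzq leqe zhlx ebch kzb isqap zkha htfrv uvqbq lkexs
Hunk 2: at line 3 remove [zhlx] add [ldk] -> 11 lines: nkawq krzq leqe ldk ebch kzb isqap zkha htfrv uvqbq lkexs
Hunk 3: at line 7 remove [zkha,htfrv] add [seq] -> 10 lines: nkawq krzq leqe ldk ebch kzb isqap seq uvqbq lkexs
Hunk 4: at line 6 remove [isqap] add [njuy,shpzw,utgtl] -> 12 lines: nkawq krzq leqe ldk ebch kzb njuy shpzw utgtl seq uvqbq lkexs
Hunk 5: at line 2 remove [leqe,ldk,ebch] add [cgyna,lttq] -> 11 lines: nkawq krzq cgyna lttq kzb njuy shpzw utgtl seq uvqbq lkexs
Final line count: 11

Answer: 11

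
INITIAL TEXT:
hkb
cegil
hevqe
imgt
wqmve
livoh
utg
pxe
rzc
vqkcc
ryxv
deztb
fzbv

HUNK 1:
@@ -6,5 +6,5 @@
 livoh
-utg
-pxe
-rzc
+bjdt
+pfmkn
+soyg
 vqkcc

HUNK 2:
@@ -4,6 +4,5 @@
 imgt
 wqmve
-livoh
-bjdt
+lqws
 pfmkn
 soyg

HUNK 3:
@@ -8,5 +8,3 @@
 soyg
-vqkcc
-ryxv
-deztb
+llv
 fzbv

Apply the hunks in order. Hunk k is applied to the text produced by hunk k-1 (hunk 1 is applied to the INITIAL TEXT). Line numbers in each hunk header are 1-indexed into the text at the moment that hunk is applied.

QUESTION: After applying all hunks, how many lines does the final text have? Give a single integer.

Hunk 1: at line 6 remove [utg,pxe,rzc] add [bjdt,pfmkn,soyg] -> 13 lines: hkb cegil hevqe imgt wqmve livoh bjdt pfmkn soyg vqkcc ryxv deztb fzbv
Hunk 2: at line 4 remove [livoh,bjdt] add [lqws] -> 12 lines: hkb cegil hevqe imgt wqmve lqws pfmkn soyg vqkcc ryxv deztb fzbv
Hunk 3: at line 8 remove [vqkcc,ryxv,deztb] add [llv] -> 10 lines: hkb cegil hevqe imgt wqmve lqws pfmkn soyg llv fzbv
Final line count: 10

Answer: 10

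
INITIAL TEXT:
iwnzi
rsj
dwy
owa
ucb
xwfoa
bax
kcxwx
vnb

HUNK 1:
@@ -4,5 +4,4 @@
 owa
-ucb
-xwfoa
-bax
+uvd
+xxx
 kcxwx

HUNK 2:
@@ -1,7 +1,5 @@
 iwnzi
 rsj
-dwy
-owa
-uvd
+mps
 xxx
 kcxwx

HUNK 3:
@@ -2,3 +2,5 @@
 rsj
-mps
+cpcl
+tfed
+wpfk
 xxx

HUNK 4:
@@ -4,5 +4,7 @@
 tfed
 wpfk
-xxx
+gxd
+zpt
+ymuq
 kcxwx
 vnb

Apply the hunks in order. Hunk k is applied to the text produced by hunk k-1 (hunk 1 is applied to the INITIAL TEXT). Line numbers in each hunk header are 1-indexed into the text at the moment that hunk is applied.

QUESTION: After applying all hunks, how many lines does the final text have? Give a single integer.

Hunk 1: at line 4 remove [ucb,xwfoa,bax] add [uvd,xxx] -> 8 lines: iwnzi rsj dwy owa uvd xxx kcxwx vnb
Hunk 2: at line 1 remove [dwy,owa,uvd] add [mps] -> 6 lines: iwnzi rsj mps xxx kcxwx vnb
Hunk 3: at line 2 remove [mps] add [cpcl,tfed,wpfk] -> 8 lines: iwnzi rsj cpcl tfed wpfk xxx kcxwx vnb
Hunk 4: at line 4 remove [xxx] add [gxd,zpt,ymuq] -> 10 lines: iwnzi rsj cpcl tfed wpfk gxd zpt ymuq kcxwx vnb
Final line count: 10

Answer: 10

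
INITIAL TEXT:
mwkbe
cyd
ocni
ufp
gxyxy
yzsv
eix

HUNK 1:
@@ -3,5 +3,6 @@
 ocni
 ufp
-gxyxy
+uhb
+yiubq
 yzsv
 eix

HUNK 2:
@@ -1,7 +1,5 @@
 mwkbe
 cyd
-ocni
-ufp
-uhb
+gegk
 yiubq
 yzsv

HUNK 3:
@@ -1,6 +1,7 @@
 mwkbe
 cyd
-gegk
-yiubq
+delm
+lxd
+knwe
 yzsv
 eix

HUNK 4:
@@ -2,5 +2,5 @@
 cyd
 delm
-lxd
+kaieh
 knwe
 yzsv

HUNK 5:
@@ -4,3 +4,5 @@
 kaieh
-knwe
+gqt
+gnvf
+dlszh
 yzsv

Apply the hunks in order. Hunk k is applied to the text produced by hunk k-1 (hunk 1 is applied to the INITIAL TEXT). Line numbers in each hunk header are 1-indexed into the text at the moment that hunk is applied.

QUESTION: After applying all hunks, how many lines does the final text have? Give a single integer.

Answer: 9

Derivation:
Hunk 1: at line 3 remove [gxyxy] add [uhb,yiubq] -> 8 lines: mwkbe cyd ocni ufp uhb yiubq yzsv eix
Hunk 2: at line 1 remove [ocni,ufp,uhb] add [gegk] -> 6 lines: mwkbe cyd gegk yiubq yzsv eix
Hunk 3: at line 1 remove [gegk,yiubq] add [delm,lxd,knwe] -> 7 lines: mwkbe cyd delm lxd knwe yzsv eix
Hunk 4: at line 2 remove [lxd] add [kaieh] -> 7 lines: mwkbe cyd delm kaieh knwe yzsv eix
Hunk 5: at line 4 remove [knwe] add [gqt,gnvf,dlszh] -> 9 lines: mwkbe cyd delm kaieh gqt gnvf dlszh yzsv eix
Final line count: 9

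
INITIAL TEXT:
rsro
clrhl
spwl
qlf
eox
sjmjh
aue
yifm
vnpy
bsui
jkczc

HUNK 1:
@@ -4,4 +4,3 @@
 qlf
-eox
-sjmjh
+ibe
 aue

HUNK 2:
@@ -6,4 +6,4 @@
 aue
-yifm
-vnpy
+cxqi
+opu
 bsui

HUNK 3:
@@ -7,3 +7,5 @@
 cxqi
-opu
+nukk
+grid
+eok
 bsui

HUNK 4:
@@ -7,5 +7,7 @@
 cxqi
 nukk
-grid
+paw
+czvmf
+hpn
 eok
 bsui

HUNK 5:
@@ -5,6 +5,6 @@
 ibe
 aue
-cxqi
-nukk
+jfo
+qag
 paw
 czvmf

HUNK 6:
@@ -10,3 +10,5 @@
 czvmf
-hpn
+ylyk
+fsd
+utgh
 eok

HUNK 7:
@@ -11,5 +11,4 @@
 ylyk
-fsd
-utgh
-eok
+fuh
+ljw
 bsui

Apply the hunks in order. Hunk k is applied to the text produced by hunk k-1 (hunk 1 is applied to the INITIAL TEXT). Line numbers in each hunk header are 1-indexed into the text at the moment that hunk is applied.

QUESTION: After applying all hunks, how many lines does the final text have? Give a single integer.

Answer: 15

Derivation:
Hunk 1: at line 4 remove [eox,sjmjh] add [ibe] -> 10 lines: rsro clrhl spwl qlf ibe aue yifm vnpy bsui jkczc
Hunk 2: at line 6 remove [yifm,vnpy] add [cxqi,opu] -> 10 lines: rsro clrhl spwl qlf ibe aue cxqi opu bsui jkczc
Hunk 3: at line 7 remove [opu] add [nukk,grid,eok] -> 12 lines: rsro clrhl spwl qlf ibe aue cxqi nukk grid eok bsui jkczc
Hunk 4: at line 7 remove [grid] add [paw,czvmf,hpn] -> 14 lines: rsro clrhl spwl qlf ibe aue cxqi nukk paw czvmf hpn eok bsui jkczc
Hunk 5: at line 5 remove [cxqi,nukk] add [jfo,qag] -> 14 lines: rsro clrhl spwl qlf ibe aue jfo qag paw czvmf hpn eok bsui jkczc
Hunk 6: at line 10 remove [hpn] add [ylyk,fsd,utgh] -> 16 lines: rsro clrhl spwl qlf ibe aue jfo qag paw czvmf ylyk fsd utgh eok bsui jkczc
Hunk 7: at line 11 remove [fsd,utgh,eok] add [fuh,ljw] -> 15 lines: rsro clrhl spwl qlf ibe aue jfo qag paw czvmf ylyk fuh ljw bsui jkczc
Final line count: 15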